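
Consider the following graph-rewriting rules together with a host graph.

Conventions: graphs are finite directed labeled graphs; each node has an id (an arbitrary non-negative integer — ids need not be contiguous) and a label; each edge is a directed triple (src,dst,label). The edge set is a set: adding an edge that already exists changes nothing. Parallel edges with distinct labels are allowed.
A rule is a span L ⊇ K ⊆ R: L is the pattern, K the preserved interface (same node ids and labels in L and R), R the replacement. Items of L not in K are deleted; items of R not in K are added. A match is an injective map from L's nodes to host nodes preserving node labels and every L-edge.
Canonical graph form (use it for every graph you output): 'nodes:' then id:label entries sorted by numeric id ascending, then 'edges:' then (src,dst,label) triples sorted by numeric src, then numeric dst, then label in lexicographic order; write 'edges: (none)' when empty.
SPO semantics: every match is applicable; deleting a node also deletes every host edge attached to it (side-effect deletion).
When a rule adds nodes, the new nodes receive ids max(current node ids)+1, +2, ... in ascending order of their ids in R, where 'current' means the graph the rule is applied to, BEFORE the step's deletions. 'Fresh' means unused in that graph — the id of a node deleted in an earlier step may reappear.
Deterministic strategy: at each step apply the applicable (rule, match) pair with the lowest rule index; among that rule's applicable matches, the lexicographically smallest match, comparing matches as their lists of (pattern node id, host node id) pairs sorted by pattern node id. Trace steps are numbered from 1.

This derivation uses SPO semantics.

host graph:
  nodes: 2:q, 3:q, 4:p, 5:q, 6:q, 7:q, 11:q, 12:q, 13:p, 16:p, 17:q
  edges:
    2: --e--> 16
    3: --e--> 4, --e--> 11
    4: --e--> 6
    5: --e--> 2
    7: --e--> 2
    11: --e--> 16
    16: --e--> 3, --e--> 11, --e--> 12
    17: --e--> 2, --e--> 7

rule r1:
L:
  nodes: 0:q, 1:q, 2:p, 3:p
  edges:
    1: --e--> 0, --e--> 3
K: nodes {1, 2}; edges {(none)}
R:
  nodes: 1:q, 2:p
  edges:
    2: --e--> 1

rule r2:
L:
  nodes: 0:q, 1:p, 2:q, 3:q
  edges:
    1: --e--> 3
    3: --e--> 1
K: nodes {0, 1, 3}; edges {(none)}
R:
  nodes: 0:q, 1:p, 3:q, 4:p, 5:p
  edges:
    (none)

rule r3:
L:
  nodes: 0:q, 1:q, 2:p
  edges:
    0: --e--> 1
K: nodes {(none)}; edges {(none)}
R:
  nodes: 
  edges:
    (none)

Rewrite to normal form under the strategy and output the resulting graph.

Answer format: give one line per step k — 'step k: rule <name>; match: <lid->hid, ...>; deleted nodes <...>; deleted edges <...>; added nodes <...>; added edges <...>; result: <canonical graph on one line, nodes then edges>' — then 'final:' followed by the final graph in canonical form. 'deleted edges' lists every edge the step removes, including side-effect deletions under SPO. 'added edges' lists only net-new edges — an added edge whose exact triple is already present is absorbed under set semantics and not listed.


step 1: rule r1; match: 0->11, 1->3, 2->13, 3->4; deleted nodes 4, 11; deleted edges (3,4,e); (3,11,e); (4,6,e); (11,16,e); (16,11,e); added nodes (none); added edges (13,3,e); result: nodes: 2:q, 3:q, 5:q, 6:q, 7:q, 12:q, 13:p, 16:p, 17:q edges: (2,16,e); (5,2,e); (7,2,e); (13,3,e); (16,3,e); (16,12,e); (17,2,e); (17,7,e)
step 2: rule r3; match: 0->5, 1->2, 2->13; deleted nodes 2, 5, 13; deleted edges (2,16,e); (5,2,e); (7,2,e); (13,3,e); (17,2,e); added nodes (none); added edges (none); result: nodes: 3:q, 6:q, 7:q, 12:q, 16:p, 17:q edges: (16,3,e); (16,12,e); (17,7,e)
step 3: rule r3; match: 0->17, 1->7, 2->16; deleted nodes 7, 16, 17; deleted edges (16,3,e); (16,12,e); (17,7,e); added nodes (none); added edges (none); result: nodes: 3:q, 6:q, 12:q edges: (none)
final:
nodes: 3:q, 6:q, 12:q
edges: (none)


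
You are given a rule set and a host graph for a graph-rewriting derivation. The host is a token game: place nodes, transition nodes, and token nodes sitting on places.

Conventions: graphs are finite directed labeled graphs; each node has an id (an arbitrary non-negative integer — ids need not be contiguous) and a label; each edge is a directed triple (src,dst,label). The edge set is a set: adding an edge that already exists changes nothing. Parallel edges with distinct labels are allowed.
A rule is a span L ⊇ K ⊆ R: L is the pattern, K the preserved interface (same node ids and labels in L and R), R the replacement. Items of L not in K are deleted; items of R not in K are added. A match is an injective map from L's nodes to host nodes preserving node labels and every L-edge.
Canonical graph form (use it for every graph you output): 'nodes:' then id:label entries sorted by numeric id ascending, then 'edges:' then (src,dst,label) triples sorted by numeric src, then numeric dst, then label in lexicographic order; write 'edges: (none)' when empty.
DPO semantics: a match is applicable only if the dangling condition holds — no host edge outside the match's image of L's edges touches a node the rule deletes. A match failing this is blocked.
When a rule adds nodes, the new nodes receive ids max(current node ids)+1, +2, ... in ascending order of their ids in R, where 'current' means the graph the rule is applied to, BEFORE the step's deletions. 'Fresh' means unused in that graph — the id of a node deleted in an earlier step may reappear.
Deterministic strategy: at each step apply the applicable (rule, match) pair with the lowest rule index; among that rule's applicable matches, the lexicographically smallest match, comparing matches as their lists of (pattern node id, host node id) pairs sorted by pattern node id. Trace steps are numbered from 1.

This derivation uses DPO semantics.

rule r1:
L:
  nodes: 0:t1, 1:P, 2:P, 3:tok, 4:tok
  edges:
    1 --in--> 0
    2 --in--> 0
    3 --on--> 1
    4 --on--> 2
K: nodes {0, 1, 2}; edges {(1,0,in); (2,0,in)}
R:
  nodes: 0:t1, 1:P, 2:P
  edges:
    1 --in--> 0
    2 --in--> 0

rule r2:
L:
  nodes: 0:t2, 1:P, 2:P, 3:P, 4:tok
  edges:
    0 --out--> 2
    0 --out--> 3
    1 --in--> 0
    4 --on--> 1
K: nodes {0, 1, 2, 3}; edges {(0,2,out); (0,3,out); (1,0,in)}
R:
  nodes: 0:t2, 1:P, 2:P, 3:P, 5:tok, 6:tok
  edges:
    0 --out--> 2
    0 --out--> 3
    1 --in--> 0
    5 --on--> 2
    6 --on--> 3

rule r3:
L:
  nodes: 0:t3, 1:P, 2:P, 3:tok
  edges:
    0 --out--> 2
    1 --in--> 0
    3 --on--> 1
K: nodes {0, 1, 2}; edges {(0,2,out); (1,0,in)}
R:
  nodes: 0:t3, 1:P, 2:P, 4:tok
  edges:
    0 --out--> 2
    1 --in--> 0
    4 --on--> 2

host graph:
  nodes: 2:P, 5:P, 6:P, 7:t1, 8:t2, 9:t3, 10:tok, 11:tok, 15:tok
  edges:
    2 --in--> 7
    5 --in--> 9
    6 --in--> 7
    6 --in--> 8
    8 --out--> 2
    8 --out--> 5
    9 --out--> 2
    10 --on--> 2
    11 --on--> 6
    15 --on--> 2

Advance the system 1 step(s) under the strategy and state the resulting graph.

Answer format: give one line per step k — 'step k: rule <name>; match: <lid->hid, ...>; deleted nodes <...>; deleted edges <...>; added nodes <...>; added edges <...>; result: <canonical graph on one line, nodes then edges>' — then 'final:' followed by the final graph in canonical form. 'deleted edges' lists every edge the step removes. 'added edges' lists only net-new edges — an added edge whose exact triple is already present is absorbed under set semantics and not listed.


step 1: rule r1; match: 0->7, 1->2, 2->6, 3->10, 4->11; deleted nodes 10, 11; deleted edges (10,2,on); (11,6,on); added nodes (none); added edges (none); result: nodes: 2:P, 5:P, 6:P, 7:t1, 8:t2, 9:t3, 15:tok edges: (2,7,in); (5,9,in); (6,7,in); (6,8,in); (8,2,out); (8,5,out); (9,2,out); (15,2,on)
final:
nodes: 2:P, 5:P, 6:P, 7:t1, 8:t2, 9:t3, 15:tok
edges: (2,7,in); (5,9,in); (6,7,in); (6,8,in); (8,2,out); (8,5,out); (9,2,out); (15,2,on)


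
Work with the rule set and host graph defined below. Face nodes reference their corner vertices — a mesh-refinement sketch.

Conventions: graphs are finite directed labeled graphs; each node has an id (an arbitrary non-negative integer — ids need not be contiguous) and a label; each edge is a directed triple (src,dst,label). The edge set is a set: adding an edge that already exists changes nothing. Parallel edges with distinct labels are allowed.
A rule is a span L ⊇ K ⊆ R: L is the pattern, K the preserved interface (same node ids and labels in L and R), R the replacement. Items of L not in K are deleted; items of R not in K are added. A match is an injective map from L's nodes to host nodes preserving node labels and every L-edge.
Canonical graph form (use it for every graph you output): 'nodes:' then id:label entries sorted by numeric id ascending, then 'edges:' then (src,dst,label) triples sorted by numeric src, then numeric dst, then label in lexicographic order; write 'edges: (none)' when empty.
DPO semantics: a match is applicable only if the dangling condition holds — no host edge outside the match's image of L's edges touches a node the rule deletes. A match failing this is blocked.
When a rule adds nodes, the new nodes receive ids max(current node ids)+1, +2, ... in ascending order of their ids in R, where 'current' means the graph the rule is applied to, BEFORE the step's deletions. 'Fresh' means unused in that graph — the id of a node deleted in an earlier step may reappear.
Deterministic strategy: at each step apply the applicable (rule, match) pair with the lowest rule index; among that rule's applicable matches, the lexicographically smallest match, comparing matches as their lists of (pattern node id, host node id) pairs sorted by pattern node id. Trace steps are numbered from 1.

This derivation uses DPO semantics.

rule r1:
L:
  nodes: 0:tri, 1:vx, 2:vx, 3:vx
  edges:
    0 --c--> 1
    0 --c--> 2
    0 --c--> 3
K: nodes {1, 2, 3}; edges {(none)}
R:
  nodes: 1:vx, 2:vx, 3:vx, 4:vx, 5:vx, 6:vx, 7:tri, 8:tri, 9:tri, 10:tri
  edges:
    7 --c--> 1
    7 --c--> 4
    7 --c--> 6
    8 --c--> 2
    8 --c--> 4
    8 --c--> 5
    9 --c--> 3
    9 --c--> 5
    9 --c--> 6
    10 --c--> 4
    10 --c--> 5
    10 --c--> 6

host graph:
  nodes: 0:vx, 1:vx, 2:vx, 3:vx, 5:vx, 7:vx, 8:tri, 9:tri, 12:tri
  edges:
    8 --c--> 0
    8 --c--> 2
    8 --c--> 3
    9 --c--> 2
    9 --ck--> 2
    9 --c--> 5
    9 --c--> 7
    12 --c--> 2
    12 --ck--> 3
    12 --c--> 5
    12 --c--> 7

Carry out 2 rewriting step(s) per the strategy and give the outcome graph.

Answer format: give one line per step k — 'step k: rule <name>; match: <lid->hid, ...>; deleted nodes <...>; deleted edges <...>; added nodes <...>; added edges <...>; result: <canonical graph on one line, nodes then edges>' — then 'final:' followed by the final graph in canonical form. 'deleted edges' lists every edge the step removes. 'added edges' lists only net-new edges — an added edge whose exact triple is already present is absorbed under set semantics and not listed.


step 1: rule r1; match: 0->8, 1->0, 2->2, 3->3; deleted nodes 8; deleted edges (8,0,c); (8,2,c); (8,3,c); added nodes 13, 14, 15, 16, 17, 18, 19; added edges (16,0,c); (16,13,c); (16,15,c); (17,2,c); (17,13,c); (17,14,c); (18,3,c); (18,14,c); (18,15,c); (19,13,c); (19,14,c); (19,15,c); result: nodes: 0:vx, 1:vx, 2:vx, 3:vx, 5:vx, 7:vx, 9:tri, 12:tri, 13:vx, 14:vx, 15:vx, 16:tri, 17:tri, 18:tri, 19:tri edges: (9,2,c); (9,2,ck); (9,5,c); (9,7,c); (12,2,c); (12,3,ck); (12,5,c); (12,7,c); (16,0,c); (16,13,c); (16,15,c); (17,2,c); (17,13,c); (17,14,c); (18,3,c); (18,14,c); (18,15,c); (19,13,c); (19,14,c); (19,15,c)
step 2: rule r1; match: 0->16, 1->0, 2->13, 3->15; deleted nodes 16; deleted edges (16,0,c); (16,13,c); (16,15,c); added nodes 20, 21, 22, 23, 24, 25, 26; added edges (23,0,c); (23,20,c); (23,22,c); (24,13,c); (24,20,c); (24,21,c); (25,15,c); (25,21,c); (25,22,c); (26,20,c); (26,21,c); (26,22,c); result: nodes: 0:vx, 1:vx, 2:vx, 3:vx, 5:vx, 7:vx, 9:tri, 12:tri, 13:vx, 14:vx, 15:vx, 17:tri, 18:tri, 19:tri, 20:vx, 21:vx, 22:vx, 23:tri, 24:tri, 25:tri, 26:tri edges: (9,2,c); (9,2,ck); (9,5,c); (9,7,c); (12,2,c); (12,3,ck); (12,5,c); (12,7,c); (17,2,c); (17,13,c); (17,14,c); (18,3,c); (18,14,c); (18,15,c); (19,13,c); (19,14,c); (19,15,c); (23,0,c); (23,20,c); (23,22,c); (24,13,c); (24,20,c); (24,21,c); (25,15,c); (25,21,c); (25,22,c); (26,20,c); (26,21,c); (26,22,c)
final:
nodes: 0:vx, 1:vx, 2:vx, 3:vx, 5:vx, 7:vx, 9:tri, 12:tri, 13:vx, 14:vx, 15:vx, 17:tri, 18:tri, 19:tri, 20:vx, 21:vx, 22:vx, 23:tri, 24:tri, 25:tri, 26:tri
edges: (9,2,c); (9,2,ck); (9,5,c); (9,7,c); (12,2,c); (12,3,ck); (12,5,c); (12,7,c); (17,2,c); (17,13,c); (17,14,c); (18,3,c); (18,14,c); (18,15,c); (19,13,c); (19,14,c); (19,15,c); (23,0,c); (23,20,c); (23,22,c); (24,13,c); (24,20,c); (24,21,c); (25,15,c); (25,21,c); (25,22,c); (26,20,c); (26,21,c); (26,22,c)


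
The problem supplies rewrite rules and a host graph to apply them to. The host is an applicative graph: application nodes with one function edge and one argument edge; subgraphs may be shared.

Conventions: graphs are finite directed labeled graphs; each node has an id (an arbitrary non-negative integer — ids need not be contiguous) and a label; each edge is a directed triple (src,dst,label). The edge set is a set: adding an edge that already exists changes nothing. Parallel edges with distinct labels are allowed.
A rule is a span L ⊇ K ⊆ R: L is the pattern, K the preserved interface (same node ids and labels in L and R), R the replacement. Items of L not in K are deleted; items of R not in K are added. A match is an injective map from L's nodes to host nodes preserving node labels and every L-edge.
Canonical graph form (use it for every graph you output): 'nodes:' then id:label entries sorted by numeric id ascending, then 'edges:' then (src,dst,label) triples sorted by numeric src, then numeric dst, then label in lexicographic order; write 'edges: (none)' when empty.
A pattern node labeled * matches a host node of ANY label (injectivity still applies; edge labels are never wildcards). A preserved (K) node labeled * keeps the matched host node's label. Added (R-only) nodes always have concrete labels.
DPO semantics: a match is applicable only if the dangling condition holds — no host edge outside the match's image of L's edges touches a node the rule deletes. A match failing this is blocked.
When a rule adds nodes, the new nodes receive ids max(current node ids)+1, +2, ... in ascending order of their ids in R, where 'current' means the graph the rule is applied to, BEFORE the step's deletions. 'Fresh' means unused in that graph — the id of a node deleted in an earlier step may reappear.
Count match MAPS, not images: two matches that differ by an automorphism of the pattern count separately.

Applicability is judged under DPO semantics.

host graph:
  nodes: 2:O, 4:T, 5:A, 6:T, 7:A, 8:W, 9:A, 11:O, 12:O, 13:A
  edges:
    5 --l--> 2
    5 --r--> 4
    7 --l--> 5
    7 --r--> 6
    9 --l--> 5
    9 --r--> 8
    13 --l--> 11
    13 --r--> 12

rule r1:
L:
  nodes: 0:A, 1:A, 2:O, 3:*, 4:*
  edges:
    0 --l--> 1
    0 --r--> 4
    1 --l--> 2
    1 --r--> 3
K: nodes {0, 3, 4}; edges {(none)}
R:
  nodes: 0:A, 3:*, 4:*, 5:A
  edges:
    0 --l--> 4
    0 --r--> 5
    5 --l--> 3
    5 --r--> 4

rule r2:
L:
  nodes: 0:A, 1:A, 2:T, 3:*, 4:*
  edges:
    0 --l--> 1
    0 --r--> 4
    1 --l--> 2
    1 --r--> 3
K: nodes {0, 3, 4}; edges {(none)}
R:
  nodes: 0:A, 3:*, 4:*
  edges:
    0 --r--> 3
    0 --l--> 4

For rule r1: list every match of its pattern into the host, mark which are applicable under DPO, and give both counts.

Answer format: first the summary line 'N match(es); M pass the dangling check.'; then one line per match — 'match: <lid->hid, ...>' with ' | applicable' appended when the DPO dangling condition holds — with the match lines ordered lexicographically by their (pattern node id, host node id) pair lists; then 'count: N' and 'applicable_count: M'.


2 match(es); 0 pass the dangling check.
match: 0->7, 1->5, 2->2, 3->4, 4->6
match: 0->9, 1->5, 2->2, 3->4, 4->8
count: 2
applicable_count: 0


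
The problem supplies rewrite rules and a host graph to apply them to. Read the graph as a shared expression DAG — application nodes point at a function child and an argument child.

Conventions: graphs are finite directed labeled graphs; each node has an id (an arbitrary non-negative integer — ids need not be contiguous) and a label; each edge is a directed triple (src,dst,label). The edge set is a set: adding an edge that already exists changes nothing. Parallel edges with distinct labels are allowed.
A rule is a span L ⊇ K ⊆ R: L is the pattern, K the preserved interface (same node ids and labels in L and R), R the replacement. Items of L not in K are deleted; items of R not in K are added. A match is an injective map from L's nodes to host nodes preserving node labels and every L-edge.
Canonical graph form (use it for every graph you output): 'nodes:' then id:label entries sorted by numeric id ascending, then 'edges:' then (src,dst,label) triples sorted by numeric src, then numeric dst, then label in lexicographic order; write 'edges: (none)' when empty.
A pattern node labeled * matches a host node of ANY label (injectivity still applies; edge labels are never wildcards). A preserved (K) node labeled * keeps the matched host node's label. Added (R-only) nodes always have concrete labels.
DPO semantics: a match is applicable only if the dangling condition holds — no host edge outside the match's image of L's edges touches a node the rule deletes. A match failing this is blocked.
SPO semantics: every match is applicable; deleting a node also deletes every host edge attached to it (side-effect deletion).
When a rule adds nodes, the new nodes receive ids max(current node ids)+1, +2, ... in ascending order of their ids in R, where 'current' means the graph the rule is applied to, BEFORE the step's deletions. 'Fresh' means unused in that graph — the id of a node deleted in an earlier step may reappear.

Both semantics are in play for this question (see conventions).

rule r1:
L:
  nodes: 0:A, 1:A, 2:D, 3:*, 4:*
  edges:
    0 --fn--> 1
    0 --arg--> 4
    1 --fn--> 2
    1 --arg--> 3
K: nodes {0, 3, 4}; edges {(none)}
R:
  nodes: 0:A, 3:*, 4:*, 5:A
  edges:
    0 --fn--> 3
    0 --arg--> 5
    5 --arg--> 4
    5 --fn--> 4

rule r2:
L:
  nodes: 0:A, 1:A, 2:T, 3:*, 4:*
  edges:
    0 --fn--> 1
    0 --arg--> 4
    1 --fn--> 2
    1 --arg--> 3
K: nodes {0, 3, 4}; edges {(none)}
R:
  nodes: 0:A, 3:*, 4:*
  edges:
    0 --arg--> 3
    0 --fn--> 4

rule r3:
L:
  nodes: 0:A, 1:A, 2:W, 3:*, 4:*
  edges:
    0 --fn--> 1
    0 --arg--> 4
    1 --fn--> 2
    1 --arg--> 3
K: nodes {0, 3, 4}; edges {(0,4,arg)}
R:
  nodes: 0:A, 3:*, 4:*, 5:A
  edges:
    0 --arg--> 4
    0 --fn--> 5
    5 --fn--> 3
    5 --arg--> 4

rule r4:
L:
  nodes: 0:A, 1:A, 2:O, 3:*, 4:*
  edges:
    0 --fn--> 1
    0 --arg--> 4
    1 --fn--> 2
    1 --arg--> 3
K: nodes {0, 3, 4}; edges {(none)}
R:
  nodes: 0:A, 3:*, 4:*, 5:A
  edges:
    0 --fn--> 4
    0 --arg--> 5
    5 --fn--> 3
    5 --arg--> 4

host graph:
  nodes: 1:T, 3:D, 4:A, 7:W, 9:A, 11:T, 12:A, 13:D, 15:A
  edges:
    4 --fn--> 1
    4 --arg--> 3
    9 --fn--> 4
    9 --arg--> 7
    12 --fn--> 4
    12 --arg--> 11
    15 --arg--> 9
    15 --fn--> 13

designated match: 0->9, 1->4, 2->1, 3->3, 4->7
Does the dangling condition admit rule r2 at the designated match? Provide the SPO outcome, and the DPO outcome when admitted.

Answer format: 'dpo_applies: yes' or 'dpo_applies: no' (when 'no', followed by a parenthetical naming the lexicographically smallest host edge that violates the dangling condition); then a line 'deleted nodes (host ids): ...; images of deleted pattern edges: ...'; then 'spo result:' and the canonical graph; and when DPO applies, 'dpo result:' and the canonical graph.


dpo_applies: no
(the rule deletes node 4, which keeps host edge (12,4,fn) outside the match image — the dangling condition fails, DPO blocks; SPO proceeds and side-deletes such edges)
deleted nodes (host ids): 1, 4; images of deleted pattern edges: (4,1,fn); (4,3,arg); (9,4,fn); (9,7,arg)
spo result:
nodes: 3:D, 7:W, 9:A, 11:T, 12:A, 13:D, 15:A
edges: (9,3,arg); (9,7,fn); (12,11,arg); (15,9,arg); (15,13,fn)


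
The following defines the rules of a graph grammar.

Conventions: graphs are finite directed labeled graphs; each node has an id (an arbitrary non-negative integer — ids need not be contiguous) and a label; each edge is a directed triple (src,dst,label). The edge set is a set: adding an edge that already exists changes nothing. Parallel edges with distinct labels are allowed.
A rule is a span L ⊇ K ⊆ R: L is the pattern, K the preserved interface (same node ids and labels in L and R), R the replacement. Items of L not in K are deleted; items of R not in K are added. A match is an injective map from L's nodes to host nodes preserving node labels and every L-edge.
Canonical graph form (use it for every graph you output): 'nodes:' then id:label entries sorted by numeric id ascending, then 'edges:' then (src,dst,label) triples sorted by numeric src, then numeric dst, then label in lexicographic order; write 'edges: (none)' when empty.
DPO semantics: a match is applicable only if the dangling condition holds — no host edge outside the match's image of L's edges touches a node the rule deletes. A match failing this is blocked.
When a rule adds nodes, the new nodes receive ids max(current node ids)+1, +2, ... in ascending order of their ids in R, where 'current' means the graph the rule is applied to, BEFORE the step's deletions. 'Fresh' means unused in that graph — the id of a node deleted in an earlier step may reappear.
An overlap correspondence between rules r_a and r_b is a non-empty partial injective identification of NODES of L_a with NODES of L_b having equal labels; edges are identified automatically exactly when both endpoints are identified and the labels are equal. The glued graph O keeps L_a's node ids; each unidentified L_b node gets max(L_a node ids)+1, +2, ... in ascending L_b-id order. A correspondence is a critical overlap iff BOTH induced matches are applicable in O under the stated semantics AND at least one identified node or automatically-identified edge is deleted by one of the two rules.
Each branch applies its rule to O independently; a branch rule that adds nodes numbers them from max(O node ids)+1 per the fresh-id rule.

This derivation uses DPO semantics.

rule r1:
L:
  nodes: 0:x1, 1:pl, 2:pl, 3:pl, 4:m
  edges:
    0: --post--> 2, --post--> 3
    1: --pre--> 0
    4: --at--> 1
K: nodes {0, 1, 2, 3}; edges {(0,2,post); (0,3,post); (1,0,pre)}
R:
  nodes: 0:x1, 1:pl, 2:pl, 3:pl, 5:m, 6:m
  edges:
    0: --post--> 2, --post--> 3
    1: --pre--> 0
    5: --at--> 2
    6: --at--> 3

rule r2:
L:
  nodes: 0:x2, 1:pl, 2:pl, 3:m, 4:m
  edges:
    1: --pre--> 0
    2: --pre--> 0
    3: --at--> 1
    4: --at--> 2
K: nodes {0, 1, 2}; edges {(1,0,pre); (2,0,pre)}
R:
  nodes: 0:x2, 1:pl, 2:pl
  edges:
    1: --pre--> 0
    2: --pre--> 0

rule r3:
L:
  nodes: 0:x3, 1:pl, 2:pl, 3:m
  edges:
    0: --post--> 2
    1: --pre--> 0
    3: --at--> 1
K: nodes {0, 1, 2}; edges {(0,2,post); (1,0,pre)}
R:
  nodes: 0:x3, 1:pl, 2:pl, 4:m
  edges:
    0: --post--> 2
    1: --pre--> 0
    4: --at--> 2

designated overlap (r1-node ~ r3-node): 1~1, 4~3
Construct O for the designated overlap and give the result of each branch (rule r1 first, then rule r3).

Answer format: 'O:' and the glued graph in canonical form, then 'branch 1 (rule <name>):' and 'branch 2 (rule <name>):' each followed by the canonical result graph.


O:
nodes: 0:x1, 1:pl, 2:pl, 3:pl, 4:m, 5:x3, 6:pl
edges: (0,2,post); (0,3,post); (1,0,pre); (1,5,pre); (4,1,at); (5,6,post)
branch 1 (rule r1):
nodes: 0:x1, 1:pl, 2:pl, 3:pl, 5:x3, 6:pl, 7:m, 8:m
edges: (0,2,post); (0,3,post); (1,0,pre); (1,5,pre); (5,6,post); (7,2,at); (8,3,at)
branch 2 (rule r3):
nodes: 0:x1, 1:pl, 2:pl, 3:pl, 5:x3, 6:pl, 7:m
edges: (0,2,post); (0,3,post); (1,0,pre); (1,5,pre); (5,6,post); (7,6,at)


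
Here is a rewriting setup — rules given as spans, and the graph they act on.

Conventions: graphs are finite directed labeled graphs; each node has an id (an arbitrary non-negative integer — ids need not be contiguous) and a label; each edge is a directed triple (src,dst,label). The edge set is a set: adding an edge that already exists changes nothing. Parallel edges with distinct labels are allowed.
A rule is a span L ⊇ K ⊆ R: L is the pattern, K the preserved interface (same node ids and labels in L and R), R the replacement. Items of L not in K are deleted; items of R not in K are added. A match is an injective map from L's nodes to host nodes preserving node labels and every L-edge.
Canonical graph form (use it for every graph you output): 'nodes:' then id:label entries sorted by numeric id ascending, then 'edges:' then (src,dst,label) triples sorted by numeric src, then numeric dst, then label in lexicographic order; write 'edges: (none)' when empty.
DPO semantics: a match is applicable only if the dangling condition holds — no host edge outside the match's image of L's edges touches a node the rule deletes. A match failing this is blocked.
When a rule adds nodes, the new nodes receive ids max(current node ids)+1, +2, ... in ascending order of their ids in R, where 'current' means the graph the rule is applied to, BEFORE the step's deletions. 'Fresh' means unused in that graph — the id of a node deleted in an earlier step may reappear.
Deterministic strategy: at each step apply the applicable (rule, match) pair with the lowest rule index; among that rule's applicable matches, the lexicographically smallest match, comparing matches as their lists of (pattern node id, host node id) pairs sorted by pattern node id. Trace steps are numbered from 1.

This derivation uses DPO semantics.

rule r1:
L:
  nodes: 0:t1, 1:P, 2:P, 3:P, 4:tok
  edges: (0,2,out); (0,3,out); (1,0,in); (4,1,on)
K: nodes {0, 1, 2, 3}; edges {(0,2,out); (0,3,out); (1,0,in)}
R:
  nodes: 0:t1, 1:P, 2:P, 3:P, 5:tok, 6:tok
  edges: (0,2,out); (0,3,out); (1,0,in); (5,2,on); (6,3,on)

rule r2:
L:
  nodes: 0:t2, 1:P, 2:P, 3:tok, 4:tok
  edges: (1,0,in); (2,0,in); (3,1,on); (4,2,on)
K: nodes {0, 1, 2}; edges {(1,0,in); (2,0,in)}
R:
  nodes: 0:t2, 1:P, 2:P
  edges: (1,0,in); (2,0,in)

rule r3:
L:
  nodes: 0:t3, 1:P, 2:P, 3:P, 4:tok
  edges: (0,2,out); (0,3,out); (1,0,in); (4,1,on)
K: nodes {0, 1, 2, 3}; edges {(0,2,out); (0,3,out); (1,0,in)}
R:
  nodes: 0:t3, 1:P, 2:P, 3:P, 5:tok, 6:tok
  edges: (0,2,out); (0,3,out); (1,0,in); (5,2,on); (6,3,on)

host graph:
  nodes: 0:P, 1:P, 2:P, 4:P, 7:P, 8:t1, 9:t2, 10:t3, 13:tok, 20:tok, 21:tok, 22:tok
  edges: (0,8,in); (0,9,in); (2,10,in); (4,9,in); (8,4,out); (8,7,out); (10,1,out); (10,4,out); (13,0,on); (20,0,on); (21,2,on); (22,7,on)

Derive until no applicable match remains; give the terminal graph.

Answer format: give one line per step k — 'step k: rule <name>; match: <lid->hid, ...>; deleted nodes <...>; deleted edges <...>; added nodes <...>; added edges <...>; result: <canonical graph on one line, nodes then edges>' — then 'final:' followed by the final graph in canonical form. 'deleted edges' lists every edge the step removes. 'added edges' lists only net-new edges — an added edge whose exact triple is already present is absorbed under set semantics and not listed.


step 1: rule r1; match: 0->8, 1->0, 2->4, 3->7, 4->13; deleted nodes 13; deleted edges (13,0,on); added nodes 23, 24; added edges (23,4,on); (24,7,on); result: nodes: 0:P, 1:P, 2:P, 4:P, 7:P, 8:t1, 9:t2, 10:t3, 20:tok, 21:tok, 22:tok, 23:tok, 24:tok edges: (0,8,in); (0,9,in); (2,10,in); (4,9,in); (8,4,out); (8,7,out); (10,1,out); (10,4,out); (20,0,on); (21,2,on); (22,7,on); (23,4,on); (24,7,on)
step 2: rule r1; match: 0->8, 1->0, 2->4, 3->7, 4->20; deleted nodes 20; deleted edges (20,0,on); added nodes 25, 26; added edges (25,4,on); (26,7,on); result: nodes: 0:P, 1:P, 2:P, 4:P, 7:P, 8:t1, 9:t2, 10:t3, 21:tok, 22:tok, 23:tok, 24:tok, 25:tok, 26:tok edges: (0,8,in); (0,9,in); (2,10,in); (4,9,in); (8,4,out); (8,7,out); (10,1,out); (10,4,out); (21,2,on); (22,7,on); (23,4,on); (24,7,on); (25,4,on); (26,7,on)
step 3: rule r3; match: 0->10, 1->2, 2->1, 3->4, 4->21; deleted nodes 21; deleted edges (21,2,on); added nodes 27, 28; added edges (27,1,on); (28,4,on); result: nodes: 0:P, 1:P, 2:P, 4:P, 7:P, 8:t1, 9:t2, 10:t3, 22:tok, 23:tok, 24:tok, 25:tok, 26:tok, 27:tok, 28:tok edges: (0,8,in); (0,9,in); (2,10,in); (4,9,in); (8,4,out); (8,7,out); (10,1,out); (10,4,out); (22,7,on); (23,4,on); (24,7,on); (25,4,on); (26,7,on); (27,1,on); (28,4,on)
final:
nodes: 0:P, 1:P, 2:P, 4:P, 7:P, 8:t1, 9:t2, 10:t3, 22:tok, 23:tok, 24:tok, 25:tok, 26:tok, 27:tok, 28:tok
edges: (0,8,in); (0,9,in); (2,10,in); (4,9,in); (8,4,out); (8,7,out); (10,1,out); (10,4,out); (22,7,on); (23,4,on); (24,7,on); (25,4,on); (26,7,on); (27,1,on); (28,4,on)


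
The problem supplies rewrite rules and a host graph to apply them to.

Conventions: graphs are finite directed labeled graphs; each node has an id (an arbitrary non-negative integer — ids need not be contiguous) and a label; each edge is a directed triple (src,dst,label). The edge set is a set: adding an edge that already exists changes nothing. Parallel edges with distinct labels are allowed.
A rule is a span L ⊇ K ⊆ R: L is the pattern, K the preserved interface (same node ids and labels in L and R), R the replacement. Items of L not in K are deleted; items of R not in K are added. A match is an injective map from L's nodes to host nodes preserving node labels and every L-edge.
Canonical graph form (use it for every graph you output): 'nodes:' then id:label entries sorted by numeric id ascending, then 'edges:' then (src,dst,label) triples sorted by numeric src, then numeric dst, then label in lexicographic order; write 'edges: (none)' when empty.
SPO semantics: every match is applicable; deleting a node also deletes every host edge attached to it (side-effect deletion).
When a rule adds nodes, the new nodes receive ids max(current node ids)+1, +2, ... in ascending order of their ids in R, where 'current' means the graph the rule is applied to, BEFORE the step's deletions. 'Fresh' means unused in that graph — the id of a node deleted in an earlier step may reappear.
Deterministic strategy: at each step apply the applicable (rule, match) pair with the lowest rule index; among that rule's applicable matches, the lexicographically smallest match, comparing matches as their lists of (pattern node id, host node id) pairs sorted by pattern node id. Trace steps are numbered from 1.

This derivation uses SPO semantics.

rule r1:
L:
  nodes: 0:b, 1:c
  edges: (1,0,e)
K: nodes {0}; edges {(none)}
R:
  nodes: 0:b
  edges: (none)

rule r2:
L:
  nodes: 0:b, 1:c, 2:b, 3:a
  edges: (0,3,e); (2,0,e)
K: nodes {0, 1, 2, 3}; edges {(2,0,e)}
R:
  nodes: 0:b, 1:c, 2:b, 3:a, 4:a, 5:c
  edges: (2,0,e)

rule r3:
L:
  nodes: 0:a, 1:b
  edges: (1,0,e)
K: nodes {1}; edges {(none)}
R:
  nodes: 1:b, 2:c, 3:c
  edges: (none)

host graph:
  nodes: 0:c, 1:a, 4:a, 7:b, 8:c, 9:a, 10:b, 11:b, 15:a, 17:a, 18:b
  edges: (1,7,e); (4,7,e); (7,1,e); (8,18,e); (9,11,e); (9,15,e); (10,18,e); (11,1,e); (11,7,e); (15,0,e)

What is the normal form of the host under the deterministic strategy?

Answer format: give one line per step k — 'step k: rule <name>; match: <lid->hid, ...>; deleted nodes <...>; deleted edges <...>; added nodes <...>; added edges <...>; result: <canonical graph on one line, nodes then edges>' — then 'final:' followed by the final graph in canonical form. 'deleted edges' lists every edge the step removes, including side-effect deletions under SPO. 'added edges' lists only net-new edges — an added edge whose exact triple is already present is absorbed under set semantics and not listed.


step 1: rule r1; match: 0->18, 1->8; deleted nodes 8; deleted edges (8,18,e); added nodes (none); added edges (none); result: nodes: 0:c, 1:a, 4:a, 7:b, 9:a, 10:b, 11:b, 15:a, 17:a, 18:b edges: (1,7,e); (4,7,e); (7,1,e); (9,11,e); (9,15,e); (10,18,e); (11,1,e); (11,7,e); (15,0,e)
step 2: rule r2; match: 0->7, 1->0, 2->11, 3->1; deleted nodes (none); deleted edges (7,1,e); added nodes 19, 20; added edges (none); result: nodes: 0:c, 1:a, 4:a, 7:b, 9:a, 10:b, 11:b, 15:a, 17:a, 18:b, 19:a, 20:c edges: (1,7,e); (4,7,e); (9,11,e); (9,15,e); (10,18,e); (11,1,e); (11,7,e); (15,0,e)
step 3: rule r3; match: 0->1, 1->11; deleted nodes 1; deleted edges (1,7,e); (11,1,e); added nodes 21, 22; added edges (none); result: nodes: 0:c, 4:a, 7:b, 9:a, 10:b, 11:b, 15:a, 17:a, 18:b, 19:a, 20:c, 21:c, 22:c edges: (4,7,e); (9,11,e); (9,15,e); (10,18,e); (11,7,e); (15,0,e)
final:
nodes: 0:c, 4:a, 7:b, 9:a, 10:b, 11:b, 15:a, 17:a, 18:b, 19:a, 20:c, 21:c, 22:c
edges: (4,7,e); (9,11,e); (9,15,e); (10,18,e); (11,7,e); (15,0,e)


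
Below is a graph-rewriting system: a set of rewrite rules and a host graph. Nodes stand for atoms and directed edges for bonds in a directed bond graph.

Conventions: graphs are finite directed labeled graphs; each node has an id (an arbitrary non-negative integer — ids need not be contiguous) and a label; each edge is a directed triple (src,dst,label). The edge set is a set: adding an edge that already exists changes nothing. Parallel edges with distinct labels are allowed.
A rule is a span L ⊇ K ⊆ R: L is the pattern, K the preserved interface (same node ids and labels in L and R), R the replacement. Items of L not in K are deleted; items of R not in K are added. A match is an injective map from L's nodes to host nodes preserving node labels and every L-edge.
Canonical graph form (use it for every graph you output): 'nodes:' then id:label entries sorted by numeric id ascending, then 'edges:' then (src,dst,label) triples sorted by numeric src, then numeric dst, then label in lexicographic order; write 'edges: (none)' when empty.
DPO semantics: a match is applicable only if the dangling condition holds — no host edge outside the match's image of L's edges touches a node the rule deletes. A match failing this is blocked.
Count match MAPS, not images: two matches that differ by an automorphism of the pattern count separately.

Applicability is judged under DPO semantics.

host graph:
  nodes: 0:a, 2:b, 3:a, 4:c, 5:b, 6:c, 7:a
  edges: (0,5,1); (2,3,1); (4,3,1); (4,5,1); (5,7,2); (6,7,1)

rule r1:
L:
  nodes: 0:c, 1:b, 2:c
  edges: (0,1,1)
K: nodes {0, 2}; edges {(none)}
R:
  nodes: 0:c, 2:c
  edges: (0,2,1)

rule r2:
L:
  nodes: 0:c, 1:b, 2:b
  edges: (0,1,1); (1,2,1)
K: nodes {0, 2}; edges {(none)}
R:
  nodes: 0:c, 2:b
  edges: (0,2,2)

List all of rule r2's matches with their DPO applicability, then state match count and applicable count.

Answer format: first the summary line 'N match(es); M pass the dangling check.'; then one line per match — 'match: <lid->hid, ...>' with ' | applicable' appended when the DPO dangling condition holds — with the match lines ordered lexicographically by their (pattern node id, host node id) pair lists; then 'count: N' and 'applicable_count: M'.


0 match(es); 0 pass the dangling check.
count: 0
applicable_count: 0


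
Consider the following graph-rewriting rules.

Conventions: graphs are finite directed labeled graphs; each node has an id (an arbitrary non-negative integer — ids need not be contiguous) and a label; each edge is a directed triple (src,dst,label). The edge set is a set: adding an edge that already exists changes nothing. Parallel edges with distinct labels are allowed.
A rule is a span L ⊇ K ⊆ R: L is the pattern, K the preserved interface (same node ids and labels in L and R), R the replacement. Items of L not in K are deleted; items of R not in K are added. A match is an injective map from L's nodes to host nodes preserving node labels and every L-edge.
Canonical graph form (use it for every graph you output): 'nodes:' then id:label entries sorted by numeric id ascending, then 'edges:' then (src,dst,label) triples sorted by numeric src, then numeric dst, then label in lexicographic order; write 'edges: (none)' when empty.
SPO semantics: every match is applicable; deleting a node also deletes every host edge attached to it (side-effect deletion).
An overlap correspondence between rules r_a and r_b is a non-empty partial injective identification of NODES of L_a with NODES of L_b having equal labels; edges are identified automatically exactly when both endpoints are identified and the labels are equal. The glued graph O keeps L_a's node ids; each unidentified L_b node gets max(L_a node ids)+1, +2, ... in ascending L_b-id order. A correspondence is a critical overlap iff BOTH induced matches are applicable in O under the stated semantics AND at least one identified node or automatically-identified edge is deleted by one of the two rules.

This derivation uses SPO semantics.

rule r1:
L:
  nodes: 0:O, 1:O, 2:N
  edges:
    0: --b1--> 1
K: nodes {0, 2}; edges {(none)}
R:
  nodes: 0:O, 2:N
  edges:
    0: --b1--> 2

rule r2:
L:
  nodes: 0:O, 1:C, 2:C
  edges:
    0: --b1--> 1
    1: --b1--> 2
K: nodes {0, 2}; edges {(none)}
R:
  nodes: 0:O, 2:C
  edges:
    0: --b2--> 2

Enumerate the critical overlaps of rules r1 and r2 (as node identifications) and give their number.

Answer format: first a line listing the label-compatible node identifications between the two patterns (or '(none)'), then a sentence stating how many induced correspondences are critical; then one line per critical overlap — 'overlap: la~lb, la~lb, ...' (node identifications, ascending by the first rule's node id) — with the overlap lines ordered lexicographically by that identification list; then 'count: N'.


label-compatible node identifications between L(r1) and L(r2): 0~0, 1~0
1 of the induced correspondences is a critical overlap of r1 and r2.
overlap: 1~0
count: 1


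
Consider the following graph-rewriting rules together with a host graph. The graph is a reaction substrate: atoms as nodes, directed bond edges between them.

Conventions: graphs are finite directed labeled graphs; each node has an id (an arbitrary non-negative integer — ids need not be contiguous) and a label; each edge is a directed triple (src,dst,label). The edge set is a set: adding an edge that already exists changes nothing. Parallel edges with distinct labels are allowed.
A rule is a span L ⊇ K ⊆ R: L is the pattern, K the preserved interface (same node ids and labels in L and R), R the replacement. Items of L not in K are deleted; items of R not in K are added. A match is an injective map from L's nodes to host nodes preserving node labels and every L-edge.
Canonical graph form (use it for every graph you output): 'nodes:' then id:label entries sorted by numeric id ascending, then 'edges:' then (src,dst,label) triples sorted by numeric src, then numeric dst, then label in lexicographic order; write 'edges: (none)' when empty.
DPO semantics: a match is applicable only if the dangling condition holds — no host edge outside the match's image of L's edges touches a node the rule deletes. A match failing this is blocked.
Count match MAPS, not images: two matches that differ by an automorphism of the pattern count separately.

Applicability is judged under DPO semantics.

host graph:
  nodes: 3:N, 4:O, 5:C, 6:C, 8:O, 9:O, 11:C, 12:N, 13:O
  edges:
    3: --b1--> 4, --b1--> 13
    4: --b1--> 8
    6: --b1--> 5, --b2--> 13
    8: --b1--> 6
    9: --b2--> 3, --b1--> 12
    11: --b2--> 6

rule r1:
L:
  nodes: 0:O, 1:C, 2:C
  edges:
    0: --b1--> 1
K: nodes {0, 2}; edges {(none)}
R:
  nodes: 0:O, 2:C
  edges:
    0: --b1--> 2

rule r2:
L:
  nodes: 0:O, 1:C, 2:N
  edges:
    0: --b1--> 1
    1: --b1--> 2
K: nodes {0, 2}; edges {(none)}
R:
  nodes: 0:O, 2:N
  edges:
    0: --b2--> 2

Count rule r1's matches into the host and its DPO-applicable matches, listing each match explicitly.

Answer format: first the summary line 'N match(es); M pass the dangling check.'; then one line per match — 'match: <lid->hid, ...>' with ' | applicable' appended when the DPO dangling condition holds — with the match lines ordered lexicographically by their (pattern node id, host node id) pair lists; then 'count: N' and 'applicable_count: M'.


2 match(es); 0 pass the dangling check.
match: 0->8, 1->6, 2->5
match: 0->8, 1->6, 2->11
count: 2
applicable_count: 0


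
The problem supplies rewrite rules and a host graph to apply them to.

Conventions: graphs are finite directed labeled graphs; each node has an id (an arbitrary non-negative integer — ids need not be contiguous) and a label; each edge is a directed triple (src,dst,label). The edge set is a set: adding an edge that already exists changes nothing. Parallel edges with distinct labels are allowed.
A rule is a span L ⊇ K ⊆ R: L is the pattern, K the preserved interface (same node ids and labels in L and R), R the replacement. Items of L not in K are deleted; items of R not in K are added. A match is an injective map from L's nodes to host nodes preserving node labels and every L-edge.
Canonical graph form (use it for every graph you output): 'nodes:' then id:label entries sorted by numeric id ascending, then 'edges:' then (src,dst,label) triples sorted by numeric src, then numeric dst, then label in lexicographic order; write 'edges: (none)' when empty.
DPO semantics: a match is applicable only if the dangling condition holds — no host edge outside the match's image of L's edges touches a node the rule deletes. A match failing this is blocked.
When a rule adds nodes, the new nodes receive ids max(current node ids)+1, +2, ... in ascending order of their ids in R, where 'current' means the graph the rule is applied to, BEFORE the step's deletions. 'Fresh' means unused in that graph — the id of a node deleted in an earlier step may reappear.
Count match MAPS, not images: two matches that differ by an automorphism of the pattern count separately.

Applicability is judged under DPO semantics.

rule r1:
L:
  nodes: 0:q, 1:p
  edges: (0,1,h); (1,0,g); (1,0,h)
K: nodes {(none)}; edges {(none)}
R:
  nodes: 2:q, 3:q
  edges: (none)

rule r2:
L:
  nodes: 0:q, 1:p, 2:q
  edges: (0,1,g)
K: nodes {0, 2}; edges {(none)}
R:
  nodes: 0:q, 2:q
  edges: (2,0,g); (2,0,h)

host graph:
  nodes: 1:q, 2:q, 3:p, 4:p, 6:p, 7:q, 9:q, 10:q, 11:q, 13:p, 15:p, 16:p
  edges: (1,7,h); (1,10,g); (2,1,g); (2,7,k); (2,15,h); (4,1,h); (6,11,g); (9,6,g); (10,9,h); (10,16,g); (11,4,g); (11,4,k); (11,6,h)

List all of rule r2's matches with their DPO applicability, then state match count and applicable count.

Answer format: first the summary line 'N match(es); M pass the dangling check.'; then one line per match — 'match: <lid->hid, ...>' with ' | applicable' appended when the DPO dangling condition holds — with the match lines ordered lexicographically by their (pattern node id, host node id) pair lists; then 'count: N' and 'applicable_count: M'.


15 match(es); 5 pass the dangling check.
match: 0->9, 1->6, 2->1
match: 0->9, 1->6, 2->2
match: 0->9, 1->6, 2->7
match: 0->9, 1->6, 2->10
match: 0->9, 1->6, 2->11
match: 0->10, 1->16, 2->1 | applicable
match: 0->10, 1->16, 2->2 | applicable
match: 0->10, 1->16, 2->7 | applicable
match: 0->10, 1->16, 2->9 | applicable
match: 0->10, 1->16, 2->11 | applicable
match: 0->11, 1->4, 2->1
match: 0->11, 1->4, 2->2
match: 0->11, 1->4, 2->7
match: 0->11, 1->4, 2->9
match: 0->11, 1->4, 2->10
count: 15
applicable_count: 5
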